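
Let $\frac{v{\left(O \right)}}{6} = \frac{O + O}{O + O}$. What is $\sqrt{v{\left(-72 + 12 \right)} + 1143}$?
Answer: $\sqrt{1149} \approx 33.897$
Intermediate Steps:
$v{\left(O \right)} = 6$ ($v{\left(O \right)} = 6 \frac{O + O}{O + O} = 6 \frac{2 O}{2 O} = 6 \cdot 2 O \frac{1}{2 O} = 6 \cdot 1 = 6$)
$\sqrt{v{\left(-72 + 12 \right)} + 1143} = \sqrt{6 + 1143} = \sqrt{1149}$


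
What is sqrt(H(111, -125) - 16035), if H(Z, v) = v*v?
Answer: I*sqrt(410) ≈ 20.248*I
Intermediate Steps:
H(Z, v) = v**2
sqrt(H(111, -125) - 16035) = sqrt((-125)**2 - 16035) = sqrt(15625 - 16035) = sqrt(-410) = I*sqrt(410)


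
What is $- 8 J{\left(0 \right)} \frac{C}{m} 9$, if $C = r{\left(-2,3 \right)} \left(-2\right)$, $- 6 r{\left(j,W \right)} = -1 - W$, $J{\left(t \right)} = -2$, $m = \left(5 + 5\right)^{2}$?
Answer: $- \frac{48}{25} \approx -1.92$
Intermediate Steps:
$m = 100$ ($m = 10^{2} = 100$)
$r{\left(j,W \right)} = \frac{1}{6} + \frac{W}{6}$ ($r{\left(j,W \right)} = - \frac{-1 - W}{6} = \frac{1}{6} + \frac{W}{6}$)
$C = - \frac{4}{3}$ ($C = \left(\frac{1}{6} + \frac{1}{6} \cdot 3\right) \left(-2\right) = \left(\frac{1}{6} + \frac{1}{2}\right) \left(-2\right) = \frac{2}{3} \left(-2\right) = - \frac{4}{3} \approx -1.3333$)
$- 8 J{\left(0 \right)} \frac{C}{m} 9 = \left(-8\right) \left(-2\right) \left(- \frac{4}{3 \cdot 100}\right) 9 = 16 \left(\left(- \frac{4}{3}\right) \frac{1}{100}\right) 9 = 16 \left(- \frac{1}{75}\right) 9 = \left(- \frac{16}{75}\right) 9 = - \frac{48}{25}$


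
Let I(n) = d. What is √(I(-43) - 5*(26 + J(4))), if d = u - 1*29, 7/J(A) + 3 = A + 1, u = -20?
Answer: I*√786/2 ≈ 14.018*I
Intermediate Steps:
J(A) = 7/(-2 + A) (J(A) = 7/(-3 + (A + 1)) = 7/(-3 + (1 + A)) = 7/(-2 + A))
d = -49 (d = -20 - 1*29 = -20 - 29 = -49)
I(n) = -49
√(I(-43) - 5*(26 + J(4))) = √(-49 - 5*(26 + 7/(-2 + 4))) = √(-49 - 5*(26 + 7/2)) = √(-49 - 5*59/2) = √(-49 - 295/2) = √(-393/2) = I*√786/2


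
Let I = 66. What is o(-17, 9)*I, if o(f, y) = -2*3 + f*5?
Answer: -6006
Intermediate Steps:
o(f, y) = -6 + 5*f
o(-17, 9)*I = (-6 + 5*(-17))*66 = (-6 - 85)*66 = -91*66 = -6006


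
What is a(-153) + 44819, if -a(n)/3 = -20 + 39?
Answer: 44762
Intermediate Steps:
a(n) = -57 (a(n) = -3*(-20 + 39) = -3*19 = -57)
a(-153) + 44819 = -57 + 44819 = 44762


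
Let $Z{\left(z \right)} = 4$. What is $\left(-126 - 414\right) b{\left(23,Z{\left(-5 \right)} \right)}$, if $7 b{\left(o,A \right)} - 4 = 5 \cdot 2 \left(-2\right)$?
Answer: $\frac{8640}{7} \approx 1234.3$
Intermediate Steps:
$b{\left(o,A \right)} = - \frac{16}{7}$ ($b{\left(o,A \right)} = \frac{4}{7} + \frac{5 \cdot 2 \left(-2\right)}{7} = \frac{4}{7} + \frac{10 \left(-2\right)}{7} = \frac{4}{7} + \frac{1}{7} \left(-20\right) = \frac{4}{7} - \frac{20}{7} = - \frac{16}{7}$)
$\left(-126 - 414\right) b{\left(23,Z{\left(-5 \right)} \right)} = \left(-126 - 414\right) \left(- \frac{16}{7}\right) = \left(-540\right) \left(- \frac{16}{7}\right) = \frac{8640}{7}$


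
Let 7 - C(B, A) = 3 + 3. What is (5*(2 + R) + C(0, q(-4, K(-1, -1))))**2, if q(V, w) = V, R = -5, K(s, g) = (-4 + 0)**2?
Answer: 196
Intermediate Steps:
K(s, g) = 16 (K(s, g) = (-4)**2 = 16)
C(B, A) = 1 (C(B, A) = 7 - (3 + 3) = 7 - 1*6 = 7 - 6 = 1)
(5*(2 + R) + C(0, q(-4, K(-1, -1))))**2 = (5*(2 - 5) + 1)**2 = (5*(-3) + 1)**2 = (-15 + 1)**2 = (-14)**2 = 196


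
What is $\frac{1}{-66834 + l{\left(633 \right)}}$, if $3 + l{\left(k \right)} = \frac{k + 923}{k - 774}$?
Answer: $- \frac{141}{9425573} \approx -1.4959 \cdot 10^{-5}$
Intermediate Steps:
$l{\left(k \right)} = -3 + \frac{923 + k}{-774 + k}$ ($l{\left(k \right)} = -3 + \frac{k + 923}{k - 774} = -3 + \frac{923 + k}{-774 + k}$)
$\frac{1}{-66834 + l{\left(633 \right)}} = \frac{1}{-66834 + \frac{3245 - 1266}{-774 + 633}} = \frac{1}{-66834 + \frac{3245 - 1266}{-141}} = \frac{1}{-66834 - \frac{1979}{141}} = \frac{1}{- \frac{9425573}{141}} = - \frac{141}{9425573}$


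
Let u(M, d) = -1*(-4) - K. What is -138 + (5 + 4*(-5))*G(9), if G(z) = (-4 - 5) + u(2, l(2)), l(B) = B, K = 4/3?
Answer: -43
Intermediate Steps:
K = 4/3 (K = 4*(1/3) = 4/3 ≈ 1.3333)
u(M, d) = 8/3 (u(M, d) = -1*(-4) - 1*4/3 = 4 - 4/3 = 8/3)
G(z) = -19/3 (G(z) = (-4 - 5) + 8/3 = -9 + 8/3 = -19/3)
-138 + (5 + 4*(-5))*G(9) = -138 + (5 + 4*(-5))*(-19/3) = -138 + (5 - 20)*(-19/3) = -138 - 15*(-19/3) = -138 + 95 = -43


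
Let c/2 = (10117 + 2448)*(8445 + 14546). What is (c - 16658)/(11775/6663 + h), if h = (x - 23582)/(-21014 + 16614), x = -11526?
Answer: 1411494115913200/23811217 ≈ 5.9279e+7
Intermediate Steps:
h = 8777/1100 (h = (-11526 - 23582)/(-21014 + 16614) = -35108/(-4400) = -35108*(-1/4400) = 8777/1100 ≈ 7.9791)
c = 577763830 (c = 2*((10117 + 2448)*(8445 + 14546)) = 2*(12565*22991) = 2*288881915 = 577763830)
(c - 16658)/(11775/6663 + h) = (577763830 - 16658)/(11775/6663 + 8777/1100) = 577747172/(11775*(1/6663) + 8777/1100) = 577747172/(3925/2221 + 8777/1100) = 577747172/(23811217/2443100) = 577747172*(2443100/23811217) = 1411494115913200/23811217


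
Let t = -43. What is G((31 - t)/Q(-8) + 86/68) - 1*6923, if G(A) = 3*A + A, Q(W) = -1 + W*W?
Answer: -7404083/1071 ≈ -6913.2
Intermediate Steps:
Q(W) = -1 + W**2
G(A) = 4*A
G((31 - t)/Q(-8) + 86/68) - 1*6923 = 4*((31 - 1*(-43))/(-1 + (-8)**2) + 86/68) - 1*6923 = 4*((31 + 43)/(-1 + 64) + 86*(1/68)) - 6923 = 4*(74/63 + 43/34) - 6923 = 4*(5225/2142) - 6923 = 10450/1071 - 6923 = -7404083/1071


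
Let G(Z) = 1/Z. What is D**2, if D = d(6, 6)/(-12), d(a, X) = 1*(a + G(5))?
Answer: 961/3600 ≈ 0.26694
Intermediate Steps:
d(a, X) = 1/5 + a (d(a, X) = 1*(a + 1/5) = 1*(1/5 + a) = 1/5 + a)
D = -31/60 (D = (1/5 + 6)/(-12) = (31/5)*(-1/12) = -31/60 ≈ -0.51667)
D**2 = (-31/60)**2 = 961/3600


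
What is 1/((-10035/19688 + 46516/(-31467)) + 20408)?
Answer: 619522296/12641979438415 ≈ 4.9005e-5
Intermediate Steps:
1/((-10035/19688 + 46516/(-31467)) + 20408) = 1/((-10035*1/19688 + 46516*(-1/31467)) + 20408) = 1/((-10035/19688 - 46516/31467) + 20408) = 1/(-1231578353/619522296 + 20408) = 1/(12641979438415/619522296) = 619522296/12641979438415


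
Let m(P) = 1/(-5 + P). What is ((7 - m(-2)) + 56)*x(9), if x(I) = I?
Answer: 3978/7 ≈ 568.29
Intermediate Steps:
((7 - m(-2)) + 56)*x(9) = ((7 - 1/(-5 - 2)) + 56)*9 = ((7 - 1/(-7)) + 56)*9 = ((7 - 1*(-⅐)) + 56)*9 = ((7 + ⅐) + 56)*9 = (50/7 + 56)*9 = (442/7)*9 = 3978/7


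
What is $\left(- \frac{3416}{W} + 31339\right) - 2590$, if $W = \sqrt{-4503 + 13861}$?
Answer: $28749 - \frac{1708 \sqrt{9358}}{4679} \approx 28714.0$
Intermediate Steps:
$W = \sqrt{9358} \approx 96.737$
$\left(- \frac{3416}{W} + 31339\right) - 2590 = \left(- \frac{3416}{\sqrt{9358}} + 31339\right) - 2590 = \left(- 3416 \frac{\sqrt{9358}}{9358} + 31339\right) - 2590 = \left(- \frac{1708 \sqrt{9358}}{4679} + 31339\right) - 2590 = \left(31339 - \frac{1708 \sqrt{9358}}{4679}\right) - 2590 = 28749 - \frac{1708 \sqrt{9358}}{4679}$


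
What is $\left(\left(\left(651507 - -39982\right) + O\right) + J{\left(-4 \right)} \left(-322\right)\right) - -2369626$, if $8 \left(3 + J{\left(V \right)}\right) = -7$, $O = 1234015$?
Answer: $\frac{17185511}{4} \approx 4.2964 \cdot 10^{6}$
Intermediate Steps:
$J{\left(V \right)} = - \frac{31}{8}$ ($J{\left(V \right)} = -3 + \frac{1}{8} \left(-7\right) = -3 - \frac{7}{8} = - \frac{31}{8}$)
$\left(\left(\left(651507 - -39982\right) + O\right) + J{\left(-4 \right)} \left(-322\right)\right) - -2369626 = \left(\left(\left(651507 - -39982\right) + 1234015\right) - - \frac{4991}{4}\right) - -2369626 = \left(\left(\left(651507 + 39982\right) + 1234015\right) + \frac{4991}{4}\right) + 2369626 = \left(\left(691489 + 1234015\right) + \frac{4991}{4}\right) + 2369626 = \left(1925504 + \frac{4991}{4}\right) + 2369626 = \frac{7707007}{4} + 2369626 = \frac{17185511}{4}$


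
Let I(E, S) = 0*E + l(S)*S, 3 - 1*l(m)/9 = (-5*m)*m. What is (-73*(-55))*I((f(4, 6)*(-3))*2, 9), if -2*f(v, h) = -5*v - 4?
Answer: 132687720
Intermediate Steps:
f(v, h) = 2 + 5*v/2 (f(v, h) = -(-5*v - 4)/2 = -(-4 - 5*v)/2 = 2 + 5*v/2)
l(m) = 27 + 45*m² (l(m) = 27 - 9*(-5*m)*m = 27 - (-45)*m² = 27 + 45*m²)
I(E, S) = S*(27 + 45*S²) (I(E, S) = 0*E + (27 + 45*S²)*S = 0 + S*(27 + 45*S²) = S*(27 + 45*S²))
(-73*(-55))*I((f(4, 6)*(-3))*2, 9) = (-73*(-55))*(27*9 + 45*9³) = 4015*(243 + 45*729) = 4015*(243 + 32805) = 4015*33048 = 132687720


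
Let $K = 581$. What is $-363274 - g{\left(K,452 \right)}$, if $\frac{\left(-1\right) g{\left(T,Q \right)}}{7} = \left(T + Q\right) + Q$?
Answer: $-352879$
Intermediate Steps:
$g{\left(T,Q \right)} = - 14 Q - 7 T$ ($g{\left(T,Q \right)} = - 7 \left(\left(T + Q\right) + Q\right) = - 7 \left(\left(Q + T\right) + Q\right) = - 7 \left(T + 2 Q\right) = - 14 Q - 7 T$)
$-363274 - g{\left(K,452 \right)} = -363274 - \left(\left(-14\right) 452 - 4067\right) = -363274 - \left(-6328 - 4067\right) = -363274 - -10395 = -363274 + 10395 = -352879$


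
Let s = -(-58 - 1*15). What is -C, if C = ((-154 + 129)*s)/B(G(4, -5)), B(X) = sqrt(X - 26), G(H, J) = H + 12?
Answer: -365*I*sqrt(10)/2 ≈ -577.12*I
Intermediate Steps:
G(H, J) = 12 + H
B(X) = sqrt(-26 + X)
s = 73 (s = -(-58 - 15) = -1*(-73) = 73)
C = 365*I*sqrt(10)/2 (C = ((-154 + 129)*73)/(sqrt(-26 + (12 + 4))) = (-25*73)/(sqrt(-26 + 16)) = -1825*(-I*sqrt(10)/10) = -(-365)*I*sqrt(10)/2 = 365*I*sqrt(10)/2 ≈ 577.12*I)
-C = -365*I*sqrt(10)/2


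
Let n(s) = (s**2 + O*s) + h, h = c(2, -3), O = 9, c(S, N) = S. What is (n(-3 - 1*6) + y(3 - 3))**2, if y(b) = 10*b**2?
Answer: 4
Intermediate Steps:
h = 2
n(s) = 2 + s**2 + 9*s (n(s) = (s**2 + 9*s) + 2 = 2 + s**2 + 9*s)
(n(-3 - 1*6) + y(3 - 3))**2 = ((2 + (-3 - 1*6)**2 + 9*(-3 - 1*6)) + 10*(3 - 3)**2)**2 = ((2 + (-3 - 6)**2 + 9*(-3 - 6)) + 10*0**2)**2 = ((2 + (-9)**2 + 9*(-9)) + 10*0)**2 = ((2 + 81 - 81) + 0)**2 = (2 + 0)**2 = 2**2 = 4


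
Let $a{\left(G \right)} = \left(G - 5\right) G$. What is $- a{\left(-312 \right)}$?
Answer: $-98904$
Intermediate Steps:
$a{\left(G \right)} = G \left(-5 + G\right)$ ($a{\left(G \right)} = \left(-5 + G\right) G = G \left(-5 + G\right)$)
$- a{\left(-312 \right)} = - \left(-312\right) \left(-5 - 312\right) = - \left(-312\right) \left(-317\right) = \left(-1\right) 98904 = -98904$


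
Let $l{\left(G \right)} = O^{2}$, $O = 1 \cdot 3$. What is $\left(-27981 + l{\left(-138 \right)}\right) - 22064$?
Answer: $-50036$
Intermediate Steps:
$O = 3$
$l{\left(G \right)} = 9$ ($l{\left(G \right)} = 3^{2} = 9$)
$\left(-27981 + l{\left(-138 \right)}\right) - 22064 = \left(-27981 + 9\right) - 22064 = -27972 - 22064 = -50036$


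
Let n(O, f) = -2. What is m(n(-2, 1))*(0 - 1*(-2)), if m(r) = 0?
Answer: 0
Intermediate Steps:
m(n(-2, 1))*(0 - 1*(-2)) = 0*(0 - 1*(-2)) = 0*(0 + 2) = 0*2 = 0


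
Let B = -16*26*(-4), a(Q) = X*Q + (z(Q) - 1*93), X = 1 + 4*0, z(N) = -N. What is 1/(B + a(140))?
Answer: 1/1571 ≈ 0.00063654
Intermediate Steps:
X = 1 (X = 1 + 0 = 1)
a(Q) = -93 (a(Q) = 1*Q + (-Q - 1*93) = Q + (-Q - 93) = Q + (-93 - Q) = -93)
B = 1664 (B = -416*(-4) = 1664)
1/(B + a(140)) = 1/(1664 - 93) = 1/1571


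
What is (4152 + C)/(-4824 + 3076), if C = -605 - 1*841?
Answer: -1353/874 ≈ -1.5481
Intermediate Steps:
C = -1446 (C = -605 - 841 = -1446)
(4152 + C)/(-4824 + 3076) = (4152 - 1446)/(-4824 + 3076) = 2706/(-1748) = 2706*(-1/1748) = -1353/874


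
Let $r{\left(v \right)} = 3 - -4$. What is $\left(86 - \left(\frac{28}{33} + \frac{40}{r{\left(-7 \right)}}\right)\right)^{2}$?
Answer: $\frac{336722500}{53361} \approx 6310.3$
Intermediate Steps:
$r{\left(v \right)} = 7$ ($r{\left(v \right)} = 3 + 4 = 7$)
$\left(86 - \left(\frac{28}{33} + \frac{40}{r{\left(-7 \right)}}\right)\right)^{2} = \left(86 - \left(\frac{28}{33} + \frac{40}{7}\right)\right)^{2} = \left(86 - \frac{1516}{231}\right)^{2} = \left(\frac{18350}{231}\right)^{2} = \frac{336722500}{53361}$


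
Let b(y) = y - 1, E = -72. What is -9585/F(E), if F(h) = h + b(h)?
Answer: 1917/29 ≈ 66.103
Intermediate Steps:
b(y) = -1 + y
F(h) = -1 + 2*h (F(h) = h + (-1 + h) = -1 + 2*h)
-9585/F(E) = -9585/(-1 + 2*(-72)) = -9585/(-1 - 144) = -9585/(-145) = -9585*(-1/145) = 1917/29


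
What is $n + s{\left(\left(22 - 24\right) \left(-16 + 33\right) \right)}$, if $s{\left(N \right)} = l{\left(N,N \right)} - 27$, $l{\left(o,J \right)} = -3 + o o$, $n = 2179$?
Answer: $3305$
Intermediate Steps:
$l{\left(o,J \right)} = -3 + o^{2}$
$s{\left(N \right)} = -30 + N^{2}$ ($s{\left(N \right)} = \left(-3 + N^{2}\right) - 27 = -30 + N^{2}$)
$n + s{\left(\left(22 - 24\right) \left(-16 + 33\right) \right)} = 2179 - \left(30 - \left(\left(22 - 24\right) \left(-16 + 33\right)\right)^{2}\right) = 2179 - \left(30 - \left(\left(-2\right) 17\right)^{2}\right) = 2179 - \left(30 - \left(-34\right)^{2}\right) = 2179 + \left(-30 + 1156\right) = 2179 + 1126 = 3305$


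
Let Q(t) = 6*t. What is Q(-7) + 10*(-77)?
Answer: -812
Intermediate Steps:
Q(-7) + 10*(-77) = 6*(-7) + 10*(-77) = -42 - 770 = -812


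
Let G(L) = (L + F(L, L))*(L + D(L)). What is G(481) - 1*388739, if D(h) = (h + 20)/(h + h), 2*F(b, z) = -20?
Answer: -155788885/962 ≈ -1.6194e+5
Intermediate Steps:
F(b, z) = -10 (F(b, z) = (1/2)*(-20) = -10)
D(h) = (20 + h)/(2*h) (D(h) = (20 + h)/((2*h)) = (20 + h)*(1/(2*h)) = (20 + h)/(2*h))
G(L) = (-10 + L)*(L + (20 + L)/(2*L)) (G(L) = (L - 10)*(L + (20 + L)/(2*L)) = (-10 + L)*(L + (20 + L)/(2*L)))
G(481) - 1*388739 = (5 + 481**2 - 100/481 - 19/2*481) - 1*388739 = (5 + 231361 - 100*1/481 - 9139/2) - 388739 = (5 + 231361 - 100/481 - 9139/2) - 388739 = 218178033/962 - 388739 = -155788885/962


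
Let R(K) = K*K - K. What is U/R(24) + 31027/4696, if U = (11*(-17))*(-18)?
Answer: 1372235/108008 ≈ 12.705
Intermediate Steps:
U = 3366 (U = -187*(-18) = 3366)
R(K) = K**2 - K
U/R(24) + 31027/4696 = 3366/((24*(-1 + 24))) + 31027/4696 = 3366/((24*23)) + 31027*(1/4696) = 3366/552 + 31027/4696 = 3366*(1/552) + 31027/4696 = 561/92 + 31027/4696 = 1372235/108008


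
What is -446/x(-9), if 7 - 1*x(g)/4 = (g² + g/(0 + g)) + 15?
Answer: 223/180 ≈ 1.2389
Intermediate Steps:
x(g) = -36 - 4*g² (x(g) = 28 - 4*((g² + g/(0 + g)) + 15) = 28 - 4*((g² + g/g) + 15) = 28 - 4*((g² + 1) + 15) = 28 - 4*((1 + g²) + 15) = 28 - 4*(16 + g²) = 28 + (-64 - 4*g²) = -36 - 4*g²)
-446/x(-9) = -446/(-36 - 4*(-9)²) = -446/(-36 - 4*81) = -446/(-36 - 324) = -446/(-360) = -446*(-1/360) = 223/180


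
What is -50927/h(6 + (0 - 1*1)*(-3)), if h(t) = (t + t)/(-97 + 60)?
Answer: 1884299/18 ≈ 1.0468e+5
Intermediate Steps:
h(t) = -2*t/37 (h(t) = (2*t)/(-37) = (2*t)*(-1/37) = -2*t/37)
-50927/h(6 + (0 - 1*1)*(-3)) = -50927*(-37/(2*(6 + (0 - 1*1)*(-3)))) = -50927*(-37/(2*(6 + (0 - 1)*(-3)))) = -50927*(-37/(2*(6 - 1*(-3)))) = -50927*(-37/(2*(6 + 3))) = -50927/((-2/37*9)) = -50927/(-18/37) = -50927*(-37/18) = 1884299/18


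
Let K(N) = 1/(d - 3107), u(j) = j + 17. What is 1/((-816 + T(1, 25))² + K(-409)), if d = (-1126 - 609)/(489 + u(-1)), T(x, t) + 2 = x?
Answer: 314154/209694339205 ≈ 1.4982e-6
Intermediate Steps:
u(j) = 17 + j
T(x, t) = -2 + x
d = -347/101 (d = (-1126 - 609)/(489 + (17 - 1)) = -1735/(489 + 16) = -1735/505 = -1735*1/505 = -347/101 ≈ -3.4356)
K(N) = -101/314154 (K(N) = 1/(-347/101 - 3107) = 1/(-314154/101) = -101/314154)
1/((-816 + T(1, 25))² + K(-409)) = 1/((-816 + (-2 + 1))² - 101/314154) = 1/((-816 - 1)² - 101/314154) = 1/((-817)² - 101/314154) = 1/(667489 - 101/314154) = 1/(209694339205/314154) = 314154/209694339205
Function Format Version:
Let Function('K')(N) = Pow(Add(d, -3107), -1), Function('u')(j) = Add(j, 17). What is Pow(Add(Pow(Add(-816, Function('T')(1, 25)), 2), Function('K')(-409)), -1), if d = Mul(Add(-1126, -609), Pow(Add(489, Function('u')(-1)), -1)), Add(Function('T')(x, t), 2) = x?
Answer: Rational(314154, 209694339205) ≈ 1.4982e-6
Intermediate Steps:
Function('u')(j) = Add(17, j)
Function('T')(x, t) = Add(-2, x)
d = Rational(-347, 101) (d = Mul(Add(-1126, -609), Pow(Add(489, Add(17, -1)), -1)) = Mul(-1735, Pow(Add(489, 16), -1)) = Mul(-1735, Pow(505, -1)) = Mul(-1735, Rational(1, 505)) = Rational(-347, 101) ≈ -3.4356)
Function('K')(N) = Rational(-101, 314154) (Function('K')(N) = Pow(Add(Rational(-347, 101), -3107), -1) = Pow(Rational(-314154, 101), -1) = Rational(-101, 314154))
Pow(Add(Pow(Add(-816, Function('T')(1, 25)), 2), Function('K')(-409)), -1) = Pow(Add(Pow(Add(-816, Add(-2, 1)), 2), Rational(-101, 314154)), -1) = Pow(Add(Pow(Add(-816, -1), 2), Rational(-101, 314154)), -1) = Pow(Add(Pow(-817, 2), Rational(-101, 314154)), -1) = Pow(Add(667489, Rational(-101, 314154)), -1) = Pow(Rational(209694339205, 314154), -1) = Rational(314154, 209694339205)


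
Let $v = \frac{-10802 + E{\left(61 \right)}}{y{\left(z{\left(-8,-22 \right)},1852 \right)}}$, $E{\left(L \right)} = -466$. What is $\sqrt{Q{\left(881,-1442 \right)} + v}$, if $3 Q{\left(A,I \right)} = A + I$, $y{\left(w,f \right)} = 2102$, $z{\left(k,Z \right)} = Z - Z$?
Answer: $\frac{i \sqrt{212481721}}{1051} \approx 13.869 i$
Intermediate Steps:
$z{\left(k,Z \right)} = 0$
$Q{\left(A,I \right)} = \frac{A}{3} + \frac{I}{3}$ ($Q{\left(A,I \right)} = \frac{A + I}{3} = \frac{A}{3} + \frac{I}{3}$)
$v = - \frac{5634}{1051}$ ($v = \frac{-10802 - 466}{2102} = \left(-11268\right) \frac{1}{2102} = - \frac{5634}{1051} \approx -5.3606$)
$\sqrt{Q{\left(881,-1442 \right)} + v} = \sqrt{\left(\frac{1}{3} \cdot 881 + \frac{1}{3} \left(-1442\right)\right) - \frac{5634}{1051}} = \sqrt{\left(\frac{881}{3} - \frac{1442}{3}\right) - \frac{5634}{1051}} = \sqrt{-187 - \frac{5634}{1051}} = \sqrt{- \frac{202171}{1051}} = \frac{i \sqrt{212481721}}{1051}$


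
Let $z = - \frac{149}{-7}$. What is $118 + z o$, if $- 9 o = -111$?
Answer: $\frac{7991}{21} \approx 380.52$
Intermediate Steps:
$o = \frac{37}{3}$ ($o = \left(- \frac{1}{9}\right) \left(-111\right) = \frac{37}{3} \approx 12.333$)
$z = \frac{149}{7}$ ($z = \left(-149\right) \left(- \frac{1}{7}\right) = \frac{149}{7} \approx 21.286$)
$118 + z o = 118 + \frac{149}{7} \cdot \frac{37}{3} = 118 + \frac{5513}{21} = \frac{7991}{21}$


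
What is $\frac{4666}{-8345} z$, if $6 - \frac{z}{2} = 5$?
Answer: $- \frac{9332}{8345} \approx -1.1183$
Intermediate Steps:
$z = 2$ ($z = 12 - 10 = 2$)
$\frac{4666}{-8345} z = \frac{4666}{-8345} \cdot 2 = 4666 \left(- \frac{1}{8345}\right) 2 = \left(- \frac{4666}{8345}\right) 2 = - \frac{9332}{8345}$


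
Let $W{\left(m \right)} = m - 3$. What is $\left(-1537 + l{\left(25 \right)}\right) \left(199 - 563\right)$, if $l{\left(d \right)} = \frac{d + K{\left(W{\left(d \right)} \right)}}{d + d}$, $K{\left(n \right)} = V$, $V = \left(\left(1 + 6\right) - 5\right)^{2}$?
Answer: $\frac{13981422}{25} \approx 5.5926 \cdot 10^{5}$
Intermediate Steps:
$W{\left(m \right)} = -3 + m$
$V = 4$ ($V = \left(7 - 5\right)^{2} = 2^{2} = 4$)
$K{\left(n \right)} = 4$
$l{\left(d \right)} = \frac{4 + d}{2 d}$ ($l{\left(d \right)} = \frac{d + 4}{d + d} = \frac{4 + d}{2 d}$)
$\left(-1537 + l{\left(25 \right)}\right) \left(199 - 563\right) = \left(-1537 + \frac{4 + 25}{2 \cdot 25}\right) \left(199 - 563\right) = \left(-1537 + \frac{1}{2} \cdot \frac{1}{25} \cdot 29\right) \left(-364\right) = \left(-1537 + \frac{29}{50}\right) \left(-364\right) = \left(- \frac{76821}{50}\right) \left(-364\right) = \frac{13981422}{25}$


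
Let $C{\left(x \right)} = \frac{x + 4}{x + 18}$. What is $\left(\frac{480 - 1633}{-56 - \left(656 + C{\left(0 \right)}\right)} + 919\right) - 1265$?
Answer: $- \frac{2207483}{6410} \approx -344.38$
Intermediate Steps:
$C{\left(x \right)} = \frac{4 + x}{18 + x}$
$\left(\frac{480 - 1633}{-56 - \left(656 + C{\left(0 \right)}\right)} + 919\right) - 1265 = \left(\frac{480 - 1633}{-56 - \left(656 + \frac{4 + 0}{18 + 0}\right)} + 919\right) - 1265 = \left(- \frac{1153}{-56 - \left(656 + \frac{1}{18} \cdot 4\right)} + 919\right) - 1265 = \left(- \frac{1153}{-56 - \frac{5906}{9}} + 919\right) - 1265 = \left(- \frac{1153}{- \frac{6410}{9}} + 919\right) - 1265 = \left(\left(-1153\right) \left(- \frac{9}{6410}\right) + 919\right) - 1265 = \left(\frac{10377}{6410} + 919\right) - 1265 = \frac{5901167}{6410} - 1265 = - \frac{2207483}{6410}$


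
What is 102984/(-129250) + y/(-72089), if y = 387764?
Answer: -28771255288/4658751625 ≈ -6.1757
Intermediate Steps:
102984/(-129250) + y/(-72089) = 102984/(-129250) + 387764/(-72089) = 102984*(-1/129250) + 387764*(-1/72089) = -51492/64625 - 387764/72089 = -28771255288/4658751625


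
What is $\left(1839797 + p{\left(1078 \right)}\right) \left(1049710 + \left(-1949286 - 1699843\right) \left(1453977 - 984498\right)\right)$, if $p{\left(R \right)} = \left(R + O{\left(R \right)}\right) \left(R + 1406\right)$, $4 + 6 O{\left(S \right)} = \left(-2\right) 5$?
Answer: $-7729482831442603993$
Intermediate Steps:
$O{\left(S \right)} = - \frac{7}{3}$ ($O{\left(S \right)} = - \frac{2}{3} + \frac{\left(-2\right) 5}{6} = - \frac{2}{3} + \frac{1}{6} \left(-10\right) = - \frac{2}{3} - \frac{5}{3} = - \frac{7}{3}$)
$p{\left(R \right)} = \left(1406 + R\right) \left(- \frac{7}{3} + R\right)$ ($p{\left(R \right)} = \left(R - \frac{7}{3}\right) \left(R + 1406\right) = \left(- \frac{7}{3} + R\right) \left(1406 + R\right) = \left(1406 + R\right) \left(- \frac{7}{3} + R\right)$)
$\left(1839797 + p{\left(1078 \right)}\right) \left(1049710 + \left(-1949286 - 1699843\right) \left(1453977 - 984498\right)\right) = \left(1839797 + \left(- \frac{9842}{3} + 1078^{2} + \frac{4211}{3} \cdot 1078\right)\right) \left(1049710 + \left(-1949286 - 1699843\right) \left(1453977 - 984498\right)\right) = \left(1839797 + \left(- \frac{9842}{3} + 1162084 + \frac{4539458}{3}\right)\right) \left(1049710 - 1713189433791\right) = \left(1839797 + 2671956\right) \left(1049710 - 1713189433791\right) = 4511753 \left(-1713188384081\right) = -7729482831442603993$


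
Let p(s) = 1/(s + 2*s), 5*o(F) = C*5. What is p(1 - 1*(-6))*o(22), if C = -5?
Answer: -5/21 ≈ -0.23810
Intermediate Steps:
o(F) = -5 (o(F) = (-5*5)/5 = (⅕)*(-25) = -5)
p(s) = 1/(3*s)
p(1 - 1*(-6))*o(22) = (1/(3*(1 - 1*(-6))))*(-5) = (1/(3*(1 + 6)))*(-5) = ((⅓)/7)*(-5) = ((⅓)*(⅐))*(-5) = (1/21)*(-5) = -5/21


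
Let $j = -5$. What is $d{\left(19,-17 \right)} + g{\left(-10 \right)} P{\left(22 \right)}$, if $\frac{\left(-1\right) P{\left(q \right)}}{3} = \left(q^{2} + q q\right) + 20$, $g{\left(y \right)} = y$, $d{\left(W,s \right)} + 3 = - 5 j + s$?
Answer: $29645$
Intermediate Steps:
$d{\left(W,s \right)} = 22 + s$ ($d{\left(W,s \right)} = -3 + \left(\left(-5\right) \left(-5\right) + s\right) = -3 + \left(25 + s\right) = 22 + s$)
$P{\left(q \right)} = -60 - 6 q^{2}$ ($P{\left(q \right)} = - 3 \left(\left(q^{2} + q q\right) + 20\right) = - 3 \left(\left(q^{2} + q^{2}\right) + 20\right) = - 3 \left(2 q^{2} + 20\right) = - 3 \left(20 + 2 q^{2}\right) = -60 - 6 q^{2}$)
$d{\left(19,-17 \right)} + g{\left(-10 \right)} P{\left(22 \right)} = \left(22 - 17\right) - 10 \left(-60 - 6 \cdot 22^{2}\right) = 5 - 10 \left(-60 - 2904\right) = 5 - -29640 = 5 + 29640 = 29645$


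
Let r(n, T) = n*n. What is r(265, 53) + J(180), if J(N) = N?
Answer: 70405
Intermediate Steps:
r(n, T) = n**2
r(265, 53) + J(180) = 265**2 + 180 = 70225 + 180 = 70405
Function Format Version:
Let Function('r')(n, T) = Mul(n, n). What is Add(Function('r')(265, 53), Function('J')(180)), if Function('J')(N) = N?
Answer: 70405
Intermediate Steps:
Function('r')(n, T) = Pow(n, 2)
Add(Function('r')(265, 53), Function('J')(180)) = Add(Pow(265, 2), 180) = Add(70225, 180) = 70405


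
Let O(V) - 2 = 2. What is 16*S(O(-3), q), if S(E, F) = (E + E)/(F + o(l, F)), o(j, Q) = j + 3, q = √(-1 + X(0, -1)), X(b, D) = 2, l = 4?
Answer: 16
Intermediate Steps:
O(V) = 4 (O(V) = 2 + 2 = 4)
q = 1 (q = √(-1 + 2) = √1 = 1)
o(j, Q) = 3 + j
S(E, F) = 2*E/(7 + F) (S(E, F) = (E + E)/(F + (3 + 4)) = (2*E)/(F + 7) = (2*E)/(7 + F) = 2*E/(7 + F))
16*S(O(-3), q) = 16*(2*4/(7 + 1)) = 16*(2*4/8) = 16*(2*4*(⅛)) = 16*1 = 16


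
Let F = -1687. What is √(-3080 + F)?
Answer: I*√4767 ≈ 69.043*I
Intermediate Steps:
√(-3080 + F) = √(-3080 - 1687) = √(-4767) = I*√4767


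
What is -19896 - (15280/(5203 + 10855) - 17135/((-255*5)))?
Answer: -40764434503/2047395 ≈ -19910.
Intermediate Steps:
-19896 - (15280/(5203 + 10855) - 17135/((-255*5))) = -19896 - (15280/16058 - 17135/(-1275)) = -19896 - (15280*(1/16058) - 17135*(-1/1275)) = -19896 - (7640/8029 + 3427/255) = -19896 - 1*29463583/2047395 = -19896 - 29463583/2047395 = -40764434503/2047395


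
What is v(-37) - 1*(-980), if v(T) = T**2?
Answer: 2349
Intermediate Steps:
v(-37) - 1*(-980) = (-37)**2 - 1*(-980) = 1369 + 980 = 2349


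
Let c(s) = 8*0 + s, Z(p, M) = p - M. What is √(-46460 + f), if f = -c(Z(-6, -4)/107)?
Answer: I*√531920326/107 ≈ 215.55*I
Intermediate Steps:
c(s) = s (c(s) = 0 + s = s)
f = 2/107 (f = -(-6 - 1*(-4))/107 = -(-6 + 4)/107 = -(-2)/107 = -1*(-2/107) = 2/107 ≈ 0.018692)
√(-46460 + f) = √(-46460 + 2/107) = √(-4971218/107) = I*√531920326/107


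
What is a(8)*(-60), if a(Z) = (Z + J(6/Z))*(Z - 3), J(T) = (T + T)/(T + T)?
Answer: -2700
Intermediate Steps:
J(T) = 1 (J(T) = (2*T)/((2*T)) = (2*T)*(1/(2*T)) = 1)
a(Z) = (1 + Z)*(-3 + Z) (a(Z) = (Z + 1)*(Z - 3) = (1 + Z)*(-3 + Z))
a(8)*(-60) = (-3 + 8² - 2*8)*(-60) = (-3 + 64 - 16)*(-60) = 45*(-60) = -2700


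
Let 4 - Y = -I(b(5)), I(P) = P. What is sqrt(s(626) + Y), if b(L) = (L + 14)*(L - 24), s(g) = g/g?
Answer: 2*I*sqrt(89) ≈ 18.868*I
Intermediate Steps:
s(g) = 1
b(L) = (-24 + L)*(14 + L) (b(L) = (14 + L)*(-24 + L) = (-24 + L)*(14 + L))
Y = -357 (Y = 4 - (-1)*(-336 + 5**2 - 10*5) = 4 - (-1)*(-336 + 25 - 50) = 4 - (-1)*(-361) = 4 - 1*361 = 4 - 361 = -357)
sqrt(s(626) + Y) = sqrt(1 - 357) = sqrt(-356) = 2*I*sqrt(89)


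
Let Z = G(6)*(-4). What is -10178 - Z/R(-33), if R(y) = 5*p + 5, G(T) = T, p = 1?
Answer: -50878/5 ≈ -10176.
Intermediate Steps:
Z = -24 (Z = 6*(-4) = -24)
R(y) = 10 (R(y) = 5*1 + 5 = 5 + 5 = 10)
-10178 - Z/R(-33) = -10178 - (-24)/10 = -10178 - 1*(-12/5) = -10178 + 12/5 = -50878/5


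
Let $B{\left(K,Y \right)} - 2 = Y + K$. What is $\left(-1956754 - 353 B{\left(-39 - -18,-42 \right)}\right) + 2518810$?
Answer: $583589$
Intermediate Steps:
$B{\left(K,Y \right)} = 2 + K + Y$ ($B{\left(K,Y \right)} = 2 + \left(Y + K\right) = 2 + \left(K + Y\right) = 2 + K + Y$)
$\left(-1956754 - 353 B{\left(-39 - -18,-42 \right)}\right) + 2518810 = \left(-1956754 - 353 \left(2 - 21 - 42\right)\right) + 2518810 = \left(-1956754 - -21533\right) + 2518810 = \left(-1956754 + 21533\right) + 2518810 = -1935221 + 2518810 = 583589$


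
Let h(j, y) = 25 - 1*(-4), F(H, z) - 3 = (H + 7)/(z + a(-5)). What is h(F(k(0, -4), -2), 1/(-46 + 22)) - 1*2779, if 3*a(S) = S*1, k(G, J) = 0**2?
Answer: -2750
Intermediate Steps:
k(G, J) = 0
a(S) = S/3 (a(S) = (S*1)/3 = S/3)
F(H, z) = 3 + (7 + H)/(-5/3 + z) (F(H, z) = 3 + (H + 7)/(z + (1/3)*(-5)) = 3 + (7 + H)/(z - 5/3) = 3 + (7 + H)/(-5/3 + z))
h(j, y) = 29 (h(j, y) = 25 + 4 = 29)
h(F(k(0, -4), -2), 1/(-46 + 22)) - 1*2779 = 29 - 1*2779 = 29 - 2779 = -2750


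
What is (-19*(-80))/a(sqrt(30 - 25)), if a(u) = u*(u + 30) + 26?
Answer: -47120/3539 + 45600*sqrt(5)/3539 ≈ 15.497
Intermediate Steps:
a(u) = 26 + u*(30 + u) (a(u) = u*(30 + u) + 26 = 26 + u*(30 + u))
(-19*(-80))/a(sqrt(30 - 25)) = (-19*(-80))/(26 + (sqrt(30 - 25))**2 + 30*sqrt(30 - 25)) = 1520/(26 + (sqrt(5))**2 + 30*sqrt(5)) = 1520/(26 + 5 + 30*sqrt(5)) = 1520/(31 + 30*sqrt(5))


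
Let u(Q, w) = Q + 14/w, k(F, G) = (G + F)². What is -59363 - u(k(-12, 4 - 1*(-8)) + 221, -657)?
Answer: -39146674/657 ≈ -59584.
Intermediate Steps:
k(F, G) = (F + G)²
-59363 - u(k(-12, 4 - 1*(-8)) + 221, -657) = -59363 - (((-12 + (4 - 1*(-8)))² + 221) + 14/(-657)) = -59363 - (((-12 + (4 + 8))² + 221) + 14*(-1/657)) = -59363 - (((-12 + 12)² + 221) - 14/657) = -59363 - ((0² + 221) - 14/657) = -59363 - ((0 + 221) - 14/657) = -59363 - (221 - 14/657) = -59363 - 1*145183/657 = -59363 - 145183/657 = -39146674/657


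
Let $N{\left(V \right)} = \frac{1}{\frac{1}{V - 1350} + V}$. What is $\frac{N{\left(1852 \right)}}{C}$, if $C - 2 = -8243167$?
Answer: $- \frac{502}{7663711716325} \approx -6.5503 \cdot 10^{-11}$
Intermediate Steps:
$C = -8243165$ ($C = 2 - 8243167 = -8243165$)
$N{\left(V \right)} = \frac{1}{V + \frac{1}{-1350 + V}}$ ($N{\left(V \right)} = \frac{1}{\frac{1}{-1350 + V} + V} = \frac{1}{V + \frac{1}{-1350 + V}}$)
$\frac{N{\left(1852 \right)}}{C} = \frac{\frac{1}{1 + 1852^{2} - 2500200} \left(-1350 + 1852\right)}{-8243165} = \frac{1}{1 + 3429904 - 2500200} \cdot 502 \left(- \frac{1}{8243165}\right) = \frac{1}{929705} \cdot 502 \left(- \frac{1}{8243165}\right) = \frac{502}{929705} \left(- \frac{1}{8243165}\right) = - \frac{502}{7663711716325}$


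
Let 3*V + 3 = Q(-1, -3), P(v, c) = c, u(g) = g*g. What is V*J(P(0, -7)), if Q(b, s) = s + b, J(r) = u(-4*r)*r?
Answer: 38416/3 ≈ 12805.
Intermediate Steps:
u(g) = g²
J(r) = 16*r³ (J(r) = (-4*r)²*r = (16*r²)*r = 16*r³)
Q(b, s) = b + s
V = -7/3 (V = -1 + (-1 - 3)/3 = -1 + (⅓)*(-4) = -1 - 4/3 = -7/3 ≈ -2.3333)
V*J(P(0, -7)) = -112*(-7)³/3 = -112*(-343)/3 = -7/3*(-5488) = 38416/3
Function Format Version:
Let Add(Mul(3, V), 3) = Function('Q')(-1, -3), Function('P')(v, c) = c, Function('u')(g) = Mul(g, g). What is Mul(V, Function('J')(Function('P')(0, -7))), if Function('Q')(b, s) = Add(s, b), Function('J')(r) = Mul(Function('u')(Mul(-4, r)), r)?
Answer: Rational(38416, 3) ≈ 12805.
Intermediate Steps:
Function('u')(g) = Pow(g, 2)
Function('J')(r) = Mul(16, Pow(r, 3)) (Function('J')(r) = Mul(Pow(Mul(-4, r), 2), r) = Mul(Mul(16, Pow(r, 2)), r) = Mul(16, Pow(r, 3)))
Function('Q')(b, s) = Add(b, s)
V = Rational(-7, 3) (V = Add(-1, Mul(Rational(1, 3), Add(-1, -3))) = Add(-1, Mul(Rational(1, 3), -4)) = Add(-1, Rational(-4, 3)) = Rational(-7, 3) ≈ -2.3333)
Mul(V, Function('J')(Function('P')(0, -7))) = Mul(Rational(-7, 3), Mul(16, Pow(-7, 3))) = Mul(Rational(-7, 3), Mul(16, -343)) = Mul(Rational(-7, 3), -5488) = Rational(38416, 3)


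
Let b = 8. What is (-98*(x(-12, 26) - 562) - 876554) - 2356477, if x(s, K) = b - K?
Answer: -3176191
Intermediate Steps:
x(s, K) = 8 - K
(-98*(x(-12, 26) - 562) - 876554) - 2356477 = (-98*((8 - 1*26) - 562) - 876554) - 2356477 = (-98*((8 - 26) - 562) - 876554) - 2356477 = (-98*(-18 - 562) - 876554) - 2356477 = (-98*(-580) - 876554) - 2356477 = (56840 - 876554) - 2356477 = -819714 - 2356477 = -3176191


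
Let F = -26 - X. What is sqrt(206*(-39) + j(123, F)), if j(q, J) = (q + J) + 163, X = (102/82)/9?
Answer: I*sqrt(117614937)/123 ≈ 88.171*I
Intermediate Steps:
X = 17/123 (X = (102*(1/82))*(1/9) = (51/41)*(1/9) = 17/123 ≈ 0.13821)
F = -3215/123 (F = -26 - 1*17/123 = -26 - 17/123 = -3215/123 ≈ -26.138)
j(q, J) = 163 + J + q (j(q, J) = (J + q) + 163 = 163 + J + q)
sqrt(206*(-39) + j(123, F)) = sqrt(206*(-39) + (163 - 3215/123 + 123)) = sqrt(-8034 + 31963/123) = sqrt(-956219/123) = I*sqrt(117614937)/123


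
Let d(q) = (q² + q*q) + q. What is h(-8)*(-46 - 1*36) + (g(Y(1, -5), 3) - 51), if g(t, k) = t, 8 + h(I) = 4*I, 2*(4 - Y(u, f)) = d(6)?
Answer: 3194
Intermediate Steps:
d(q) = q + 2*q² (d(q) = (q² + q²) + q = 2*q² + q = q + 2*q²)
Y(u, f) = -35 (Y(u, f) = 4 - 3*(1 + 2*6) = 4 - 3*(1 + 12) = 4 - 3*13 = 4 - ½*78 = 4 - 39 = -35)
h(I) = -8 + 4*I
h(-8)*(-46 - 1*36) + (g(Y(1, -5), 3) - 51) = (-8 + 4*(-8))*(-46 - 1*36) + (-35 - 51) = (-8 - 32)*(-46 - 36) - 86 = -40*(-82) - 86 = 3280 - 86 = 3194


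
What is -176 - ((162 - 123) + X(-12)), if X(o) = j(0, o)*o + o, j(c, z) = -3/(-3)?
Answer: -191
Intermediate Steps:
j(c, z) = 1 (j(c, z) = -3*(-⅓) = 1)
X(o) = 2*o (X(o) = 1*o + o = o + o = 2*o)
-176 - ((162 - 123) + X(-12)) = -176 - ((162 - 123) + 2*(-12)) = -176 - (39 - 24) = -176 - 1*15 = -176 - 15 = -191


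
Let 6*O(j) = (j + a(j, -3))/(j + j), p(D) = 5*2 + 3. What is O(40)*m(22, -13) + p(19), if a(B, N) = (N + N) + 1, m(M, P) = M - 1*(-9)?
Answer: 1465/96 ≈ 15.260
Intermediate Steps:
m(M, P) = 9 + M (m(M, P) = M + 9 = 9 + M)
p(D) = 13 (p(D) = 10 + 3 = 13)
a(B, N) = 1 + 2*N (a(B, N) = 2*N + 1 = 1 + 2*N)
O(j) = (-5 + j)/(12*j) (O(j) = ((j + (1 + 2*(-3)))/(j + j))/6 = ((j + (1 - 6))/((2*j)))/6 = ((j - 5)*(1/(2*j)))/6 = ((-5 + j)*(1/(2*j)))/6 = ((-5 + j)/(2*j))/6 = (-5 + j)/(12*j))
O(40)*m(22, -13) + p(19) = ((1/12)*(-5 + 40)/40)*(9 + 22) + 13 = ((1/12)*(1/40)*35)*31 + 13 = (7/96)*31 + 13 = 217/96 + 13 = 1465/96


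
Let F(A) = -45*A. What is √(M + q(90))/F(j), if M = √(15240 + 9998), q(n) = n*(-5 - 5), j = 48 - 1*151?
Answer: √(-900 + √25238)/4635 ≈ 0.0058735*I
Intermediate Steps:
j = -103 (j = 48 - 151 = -103)
q(n) = -10*n (q(n) = n*(-10) = -10*n)
M = √25238 ≈ 158.86
√(M + q(90))/F(j) = √(√25238 - 10*90)/((-45*(-103))) = √(√25238 - 900)/4635 = √(-900 + √25238)*(1/4635) = √(-900 + √25238)/4635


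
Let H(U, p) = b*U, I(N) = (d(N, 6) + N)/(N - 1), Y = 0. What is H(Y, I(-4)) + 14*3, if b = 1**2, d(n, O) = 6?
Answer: 42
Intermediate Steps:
I(N) = (6 + N)/(-1 + N) (I(N) = (6 + N)/(N - 1) = (6 + N)/(-1 + N))
b = 1
H(U, p) = U (H(U, p) = 1*U = U)
H(Y, I(-4)) + 14*3 = 0 + 14*3 = 0 + 42 = 42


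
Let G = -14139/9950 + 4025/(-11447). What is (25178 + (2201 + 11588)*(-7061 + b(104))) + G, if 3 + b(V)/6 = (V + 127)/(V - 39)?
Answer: -144058966566558709/1480669450 ≈ -9.7293e+7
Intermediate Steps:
b(V) = -18 + 6*(127 + V)/(-39 + V) (b(V) = -18 + 6*((V + 127)/(V - 39)) = -18 + 6*((127 + V)/(-39 + V)) = -18 + 6*(127 + V)/(-39 + V))
G = -201897883/113897650 (G = -14139*1/9950 + 4025*(-1/11447) = -14139/9950 - 4025/11447 = -201897883/113897650 ≈ -1.7726)
(25178 + (2201 + 11588)*(-7061 + b(104))) + G = (25178 + (2201 + 11588)*(-7061 + 12*(122 - 1*104)/(-39 + 104))) - 201897883/113897650 = (25178 + 13789*(-7061 + 12*(122 - 104)/65)) - 201897883/113897650 = (25178 + 13789*(-7061 + 12*(1/65)*18)) - 201897883/113897650 = (25178 + 13789*(-7061 + 216/65)) - 201897883/113897650 = (25178 + 13789*(-458749/65)) - 201897883/113897650 = (25178 - 6325689961/65) - 201897883/113897650 = -6324053391/65 - 201897883/113897650 = -144058966566558709/1480669450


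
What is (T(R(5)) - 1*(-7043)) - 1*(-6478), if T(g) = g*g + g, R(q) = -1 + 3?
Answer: 13527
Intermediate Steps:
R(q) = 2
T(g) = g + g² (T(g) = g² + g = g + g²)
(T(R(5)) - 1*(-7043)) - 1*(-6478) = (2*(1 + 2) - 1*(-7043)) - 1*(-6478) = (2*3 + 7043) + 6478 = (6 + 7043) + 6478 = 7049 + 6478 = 13527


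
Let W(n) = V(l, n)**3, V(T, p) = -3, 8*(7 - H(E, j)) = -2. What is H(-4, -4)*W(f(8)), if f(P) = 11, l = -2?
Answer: -783/4 ≈ -195.75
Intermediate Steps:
H(E, j) = 29/4 (H(E, j) = 7 - 1/8*(-2) = 7 + 1/4 = 29/4)
W(n) = -27 (W(n) = (-3)**3 = -27)
H(-4, -4)*W(f(8)) = (29/4)*(-27) = -783/4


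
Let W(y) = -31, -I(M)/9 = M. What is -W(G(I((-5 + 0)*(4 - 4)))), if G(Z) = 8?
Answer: 31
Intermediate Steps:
I(M) = -9*M
-W(G(I((-5 + 0)*(4 - 4)))) = -1*(-31) = 31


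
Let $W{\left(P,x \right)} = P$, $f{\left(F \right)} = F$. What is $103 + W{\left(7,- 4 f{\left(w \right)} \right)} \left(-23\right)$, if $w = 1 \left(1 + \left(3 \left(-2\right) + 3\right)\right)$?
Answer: $-58$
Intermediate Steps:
$w = -2$ ($w = 1 \left(1 + \left(-6 + 3\right)\right) = 1 \left(1 - 3\right) = 1 \left(-2\right) = -2$)
$103 + W{\left(7,- 4 f{\left(w \right)} \right)} \left(-23\right) = 103 + 7 \left(-23\right) = 103 - 161 = -58$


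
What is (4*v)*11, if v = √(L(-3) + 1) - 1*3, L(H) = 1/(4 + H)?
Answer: -132 + 44*√2 ≈ -69.775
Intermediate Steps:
v = -3 + √2 (v = √(1/(4 - 3) + 1) - 1*3 = √(1/1 + 1) - 3 = √(1 + 1) - 3 = √2 - 3 = -3 + √2 ≈ -1.5858)
(4*v)*11 = (4*(-3 + √2))*11 = (-12 + 4*√2)*11 = -132 + 44*√2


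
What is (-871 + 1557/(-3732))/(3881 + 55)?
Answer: -1084043/4896384 ≈ -0.22140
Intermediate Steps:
(-871 + 1557/(-3732))/(3881 + 55) = (-871 + 1557*(-1/3732))/3936 = (-871 - 519/1244)*(1/3936) = -1084043/1244*1/3936 = -1084043/4896384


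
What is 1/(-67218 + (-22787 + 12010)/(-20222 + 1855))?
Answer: -18367/1234582229 ≈ -1.4877e-5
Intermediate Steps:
1/(-67218 + (-22787 + 12010)/(-20222 + 1855)) = 1/(-67218 - 10777/(-18367)) = 1/(-67218 - 10777*(-1/18367)) = 1/(-67218 + 10777/18367) = 1/(-1234582229/18367) = -18367/1234582229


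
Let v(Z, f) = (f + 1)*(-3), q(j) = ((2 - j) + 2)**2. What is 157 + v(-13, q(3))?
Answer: 151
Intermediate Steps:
q(j) = (4 - j)**2
v(Z, f) = -3 - 3*f (v(Z, f) = (1 + f)*(-3) = -3 - 3*f)
157 + v(-13, q(3)) = 157 + (-3 - 3*(-4 + 3)**2) = 157 + (-3 - 3*(-1)**2) = 157 + (-3 - 3*1) = 157 + (-3 - 3) = 157 - 6 = 151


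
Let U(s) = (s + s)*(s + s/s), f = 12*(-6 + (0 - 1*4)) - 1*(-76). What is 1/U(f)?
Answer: 1/3784 ≈ 0.00026427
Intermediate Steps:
f = -44 (f = 12*(-6 + (0 - 4)) + 76 = 12*(-6 - 4) + 76 = 12*(-10) + 76 = -120 + 76 = -44)
U(s) = 2*s*(1 + s) (U(s) = (2*s)*(s + 1) = (2*s)*(1 + s) = 2*s*(1 + s))
1/U(f) = 1/(2*(-44)*(1 - 44)) = 1/(2*(-44)*(-43)) = 1/3784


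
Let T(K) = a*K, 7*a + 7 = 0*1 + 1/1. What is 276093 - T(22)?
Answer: 1932783/7 ≈ 2.7611e+5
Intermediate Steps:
a = -6/7 (a = -1 + (0*1 + 1/1)/7 = -1 + (0 + 1)/7 = -1 + (⅐)*1 = -1 + ⅐ = -6/7 ≈ -0.85714)
T(K) = -6*K/7
276093 - T(22) = 276093 - (-6)*22/7 = 276093 - 1*(-132/7) = 276093 + 132/7 = 1932783/7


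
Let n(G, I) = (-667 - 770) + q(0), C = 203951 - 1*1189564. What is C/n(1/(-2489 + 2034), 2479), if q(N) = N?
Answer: 985613/1437 ≈ 685.88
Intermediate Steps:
C = -985613 (C = 203951 - 1189564 = -985613)
n(G, I) = -1437 (n(G, I) = (-667 - 770) + 0 = -1437 + 0 = -1437)
C/n(1/(-2489 + 2034), 2479) = -985613/(-1437) = -985613*(-1/1437) = 985613/1437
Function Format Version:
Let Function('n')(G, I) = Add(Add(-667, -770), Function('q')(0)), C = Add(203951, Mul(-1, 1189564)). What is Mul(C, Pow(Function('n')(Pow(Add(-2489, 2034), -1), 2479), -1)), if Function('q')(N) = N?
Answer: Rational(985613, 1437) ≈ 685.88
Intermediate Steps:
C = -985613 (C = Add(203951, -1189564) = -985613)
Function('n')(G, I) = -1437 (Function('n')(G, I) = Add(Add(-667, -770), 0) = Add(-1437, 0) = -1437)
Mul(C, Pow(Function('n')(Pow(Add(-2489, 2034), -1), 2479), -1)) = Mul(-985613, Pow(-1437, -1)) = Mul(-985613, Rational(-1, 1437)) = Rational(985613, 1437)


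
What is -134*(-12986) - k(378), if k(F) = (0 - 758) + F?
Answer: 1740504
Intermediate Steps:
k(F) = -758 + F
-134*(-12986) - k(378) = -134*(-12986) - (-758 + 378) = 1740124 - 1*(-380) = 1740124 + 380 = 1740504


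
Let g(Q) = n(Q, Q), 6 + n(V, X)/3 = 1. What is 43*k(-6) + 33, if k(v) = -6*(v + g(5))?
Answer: 5451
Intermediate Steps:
n(V, X) = -15 (n(V, X) = -18 + 3*1 = -18 + 3 = -15)
g(Q) = -15
k(v) = 90 - 6*v (k(v) = -6*(v - 15) = -6*(-15 + v) = 90 - 6*v)
43*k(-6) + 33 = 43*(90 - 6*(-6)) + 33 = 43*(90 + 36) + 33 = 43*126 + 33 = 5418 + 33 = 5451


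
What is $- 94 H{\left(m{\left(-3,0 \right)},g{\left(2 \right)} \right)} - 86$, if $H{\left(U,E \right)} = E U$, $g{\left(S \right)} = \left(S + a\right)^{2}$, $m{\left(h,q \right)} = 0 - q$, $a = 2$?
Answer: $-86$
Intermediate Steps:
$m{\left(h,q \right)} = - q$
$g{\left(S \right)} = \left(2 + S\right)^{2}$ ($g{\left(S \right)} = \left(S + 2\right)^{2} = \left(2 + S\right)^{2}$)
$- 94 H{\left(m{\left(-3,0 \right)},g{\left(2 \right)} \right)} - 86 = - 94 \left(2 + 2\right)^{2} \left(\left(-1\right) 0\right) - 86 = - 94 \cdot 4^{2} \cdot 0 - 86 = - 94 \cdot 16 \cdot 0 - 86 = \left(-94\right) 0 - 86 = 0 - 86 = -86$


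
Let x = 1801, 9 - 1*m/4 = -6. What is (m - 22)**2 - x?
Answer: -357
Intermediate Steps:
m = 60 (m = 36 - 4*(-6) = 36 + 24 = 60)
(m - 22)**2 - x = (60 - 22)**2 - 1*1801 = 38**2 - 1801 = 1444 - 1801 = -357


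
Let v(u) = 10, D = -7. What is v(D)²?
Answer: 100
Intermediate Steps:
v(D)² = 10² = 100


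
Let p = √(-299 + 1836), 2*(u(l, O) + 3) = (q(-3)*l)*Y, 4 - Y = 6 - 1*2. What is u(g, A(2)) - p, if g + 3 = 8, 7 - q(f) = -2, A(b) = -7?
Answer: -3 - √1537 ≈ -42.205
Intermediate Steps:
Y = 0 (Y = 4 - (6 - 1*2) = 4 - (6 - 2) = 4 - 1*4 = 4 - 4 = 0)
q(f) = 9 (q(f) = 7 - 1*(-2) = 7 + 2 = 9)
g = 5 (g = -3 + 8 = 5)
u(l, O) = -3 (u(l, O) = -3 + ((9*l)*0)/2 = -3 + (½)*0 = -3 + 0 = -3)
p = √1537 ≈ 39.205
u(g, A(2)) - p = -3 - √1537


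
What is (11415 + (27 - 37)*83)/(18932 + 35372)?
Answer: 10585/54304 ≈ 0.19492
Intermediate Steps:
(11415 + (27 - 37)*83)/(18932 + 35372) = (11415 - 10*83)/54304 = (11415 - 830)*(1/54304) = 10585*(1/54304) = 10585/54304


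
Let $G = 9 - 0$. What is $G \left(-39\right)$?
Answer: $-351$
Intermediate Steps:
$G = 9$ ($G = 9 + 0 = 9$)
$G \left(-39\right) = 9 \left(-39\right) = -351$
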